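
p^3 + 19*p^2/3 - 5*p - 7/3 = (p - 1)*(p + 1/3)*(p + 7)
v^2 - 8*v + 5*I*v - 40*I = (v - 8)*(v + 5*I)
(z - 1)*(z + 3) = z^2 + 2*z - 3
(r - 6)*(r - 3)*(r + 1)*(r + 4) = r^4 - 4*r^3 - 23*r^2 + 54*r + 72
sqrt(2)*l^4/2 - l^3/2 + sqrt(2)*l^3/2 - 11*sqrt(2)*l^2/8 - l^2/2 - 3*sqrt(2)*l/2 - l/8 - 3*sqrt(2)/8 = (l + 1/2)^2*(l - 3*sqrt(2)/2)*(sqrt(2)*l/2 + 1)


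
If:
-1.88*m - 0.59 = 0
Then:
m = -0.31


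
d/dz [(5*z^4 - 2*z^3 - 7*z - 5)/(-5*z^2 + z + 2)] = (-50*z^5 + 25*z^4 + 36*z^3 - 47*z^2 - 50*z - 9)/(25*z^4 - 10*z^3 - 19*z^2 + 4*z + 4)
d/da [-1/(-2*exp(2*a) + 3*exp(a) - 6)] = (3 - 4*exp(a))*exp(a)/(2*exp(2*a) - 3*exp(a) + 6)^2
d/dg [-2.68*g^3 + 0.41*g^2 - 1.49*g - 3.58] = -8.04*g^2 + 0.82*g - 1.49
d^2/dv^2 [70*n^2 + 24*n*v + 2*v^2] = 4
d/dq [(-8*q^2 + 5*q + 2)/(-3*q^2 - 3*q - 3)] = (13*q^2 + 20*q - 3)/(3*(q^4 + 2*q^3 + 3*q^2 + 2*q + 1))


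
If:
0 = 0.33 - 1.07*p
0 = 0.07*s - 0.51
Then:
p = 0.31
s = 7.29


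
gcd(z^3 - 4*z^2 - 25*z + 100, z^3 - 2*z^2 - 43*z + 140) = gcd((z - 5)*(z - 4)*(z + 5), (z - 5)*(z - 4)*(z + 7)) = z^2 - 9*z + 20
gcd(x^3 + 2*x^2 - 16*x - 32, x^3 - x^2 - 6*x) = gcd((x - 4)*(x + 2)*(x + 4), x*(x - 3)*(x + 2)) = x + 2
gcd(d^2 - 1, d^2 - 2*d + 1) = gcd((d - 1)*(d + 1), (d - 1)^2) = d - 1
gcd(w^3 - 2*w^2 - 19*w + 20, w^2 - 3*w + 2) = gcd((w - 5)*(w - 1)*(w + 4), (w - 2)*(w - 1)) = w - 1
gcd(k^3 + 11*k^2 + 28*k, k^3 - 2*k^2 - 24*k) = k^2 + 4*k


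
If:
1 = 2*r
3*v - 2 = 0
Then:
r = 1/2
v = 2/3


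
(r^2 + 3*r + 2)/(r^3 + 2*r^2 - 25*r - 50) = (r + 1)/(r^2 - 25)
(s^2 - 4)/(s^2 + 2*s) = (s - 2)/s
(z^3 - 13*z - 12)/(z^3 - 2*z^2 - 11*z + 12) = (z + 1)/(z - 1)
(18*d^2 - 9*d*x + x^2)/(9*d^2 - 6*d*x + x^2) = (-6*d + x)/(-3*d + x)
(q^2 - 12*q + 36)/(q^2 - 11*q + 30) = (q - 6)/(q - 5)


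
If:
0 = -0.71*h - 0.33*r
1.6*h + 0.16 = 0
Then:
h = -0.10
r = 0.22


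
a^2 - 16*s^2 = (a - 4*s)*(a + 4*s)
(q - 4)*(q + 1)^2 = q^3 - 2*q^2 - 7*q - 4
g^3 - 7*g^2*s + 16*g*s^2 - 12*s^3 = (g - 3*s)*(g - 2*s)^2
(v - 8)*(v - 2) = v^2 - 10*v + 16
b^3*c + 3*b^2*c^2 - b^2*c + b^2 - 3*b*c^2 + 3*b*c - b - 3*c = (b - 1)*(b + 3*c)*(b*c + 1)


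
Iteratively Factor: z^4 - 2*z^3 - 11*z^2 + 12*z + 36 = (z + 2)*(z^3 - 4*z^2 - 3*z + 18) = (z - 3)*(z + 2)*(z^2 - z - 6) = (z - 3)*(z + 2)^2*(z - 3)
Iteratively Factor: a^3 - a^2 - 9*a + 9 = (a - 3)*(a^2 + 2*a - 3) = (a - 3)*(a - 1)*(a + 3)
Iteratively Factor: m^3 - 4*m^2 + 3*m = (m - 3)*(m^2 - m) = m*(m - 3)*(m - 1)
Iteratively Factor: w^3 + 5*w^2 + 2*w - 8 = (w + 2)*(w^2 + 3*w - 4) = (w + 2)*(w + 4)*(w - 1)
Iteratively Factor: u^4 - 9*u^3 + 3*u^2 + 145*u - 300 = (u + 4)*(u^3 - 13*u^2 + 55*u - 75) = (u - 5)*(u + 4)*(u^2 - 8*u + 15) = (u - 5)*(u - 3)*(u + 4)*(u - 5)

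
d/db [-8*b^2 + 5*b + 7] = 5 - 16*b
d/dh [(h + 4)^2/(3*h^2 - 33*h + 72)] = (-19*h^2 + 16*h + 368)/(3*(h^4 - 22*h^3 + 169*h^2 - 528*h + 576))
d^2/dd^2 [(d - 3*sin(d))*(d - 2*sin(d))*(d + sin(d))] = 4*d^2*sin(d) - 16*d*cos(d) + 2*d*cos(2*d) + 6*d - 25*sin(d)/2 + 2*sin(2*d) + 27*sin(3*d)/2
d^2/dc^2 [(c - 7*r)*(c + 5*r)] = 2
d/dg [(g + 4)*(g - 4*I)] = 2*g + 4 - 4*I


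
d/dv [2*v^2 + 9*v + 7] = 4*v + 9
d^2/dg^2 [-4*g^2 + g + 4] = -8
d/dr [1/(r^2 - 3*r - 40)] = (3 - 2*r)/(-r^2 + 3*r + 40)^2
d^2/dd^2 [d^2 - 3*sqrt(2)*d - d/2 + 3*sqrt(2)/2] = 2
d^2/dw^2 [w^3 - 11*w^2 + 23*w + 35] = 6*w - 22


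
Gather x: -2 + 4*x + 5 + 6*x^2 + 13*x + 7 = 6*x^2 + 17*x + 10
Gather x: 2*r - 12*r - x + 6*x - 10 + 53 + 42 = -10*r + 5*x + 85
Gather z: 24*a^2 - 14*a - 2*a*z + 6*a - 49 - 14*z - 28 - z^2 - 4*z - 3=24*a^2 - 8*a - z^2 + z*(-2*a - 18) - 80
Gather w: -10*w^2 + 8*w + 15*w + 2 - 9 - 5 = -10*w^2 + 23*w - 12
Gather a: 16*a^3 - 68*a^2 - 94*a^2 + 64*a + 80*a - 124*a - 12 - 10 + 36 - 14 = 16*a^3 - 162*a^2 + 20*a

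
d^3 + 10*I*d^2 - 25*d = d*(d + 5*I)^2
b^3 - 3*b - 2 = (b - 2)*(b + 1)^2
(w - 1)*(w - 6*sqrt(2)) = w^2 - 6*sqrt(2)*w - w + 6*sqrt(2)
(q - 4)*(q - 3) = q^2 - 7*q + 12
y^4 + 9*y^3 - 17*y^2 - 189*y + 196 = (y - 4)*(y - 1)*(y + 7)^2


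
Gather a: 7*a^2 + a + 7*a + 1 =7*a^2 + 8*a + 1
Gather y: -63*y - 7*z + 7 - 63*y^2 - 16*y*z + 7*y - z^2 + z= -63*y^2 + y*(-16*z - 56) - z^2 - 6*z + 7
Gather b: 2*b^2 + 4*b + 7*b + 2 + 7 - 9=2*b^2 + 11*b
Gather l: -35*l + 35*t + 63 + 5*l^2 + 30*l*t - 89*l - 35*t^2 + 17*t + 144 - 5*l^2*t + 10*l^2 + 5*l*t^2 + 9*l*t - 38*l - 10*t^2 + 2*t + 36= l^2*(15 - 5*t) + l*(5*t^2 + 39*t - 162) - 45*t^2 + 54*t + 243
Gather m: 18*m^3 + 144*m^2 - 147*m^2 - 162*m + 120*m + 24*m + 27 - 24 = 18*m^3 - 3*m^2 - 18*m + 3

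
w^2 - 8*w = w*(w - 8)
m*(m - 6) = m^2 - 6*m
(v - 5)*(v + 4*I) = v^2 - 5*v + 4*I*v - 20*I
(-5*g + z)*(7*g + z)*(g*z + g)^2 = -35*g^4*z^2 - 70*g^4*z - 35*g^4 + 2*g^3*z^3 + 4*g^3*z^2 + 2*g^3*z + g^2*z^4 + 2*g^2*z^3 + g^2*z^2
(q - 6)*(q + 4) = q^2 - 2*q - 24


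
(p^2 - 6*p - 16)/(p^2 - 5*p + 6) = (p^2 - 6*p - 16)/(p^2 - 5*p + 6)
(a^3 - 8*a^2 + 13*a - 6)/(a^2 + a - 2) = (a^2 - 7*a + 6)/(a + 2)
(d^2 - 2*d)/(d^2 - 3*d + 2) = d/(d - 1)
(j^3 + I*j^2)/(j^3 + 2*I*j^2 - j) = j/(j + I)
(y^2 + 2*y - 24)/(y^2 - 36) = (y - 4)/(y - 6)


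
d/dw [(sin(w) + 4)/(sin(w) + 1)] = -3*cos(w)/(sin(w) + 1)^2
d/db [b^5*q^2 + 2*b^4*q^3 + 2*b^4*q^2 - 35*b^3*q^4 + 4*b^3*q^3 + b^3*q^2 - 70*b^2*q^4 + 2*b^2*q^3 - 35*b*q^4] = q^2*(5*b^4 + 8*b^3*q + 8*b^3 - 105*b^2*q^2 + 12*b^2*q + 3*b^2 - 140*b*q^2 + 4*b*q - 35*q^2)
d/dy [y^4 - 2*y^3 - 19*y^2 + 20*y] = 4*y^3 - 6*y^2 - 38*y + 20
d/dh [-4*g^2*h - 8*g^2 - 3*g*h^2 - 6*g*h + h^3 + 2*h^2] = -4*g^2 - 6*g*h - 6*g + 3*h^2 + 4*h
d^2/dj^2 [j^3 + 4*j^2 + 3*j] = 6*j + 8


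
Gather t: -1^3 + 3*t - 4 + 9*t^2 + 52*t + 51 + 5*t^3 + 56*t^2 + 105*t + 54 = 5*t^3 + 65*t^2 + 160*t + 100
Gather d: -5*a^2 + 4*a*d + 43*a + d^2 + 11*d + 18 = -5*a^2 + 43*a + d^2 + d*(4*a + 11) + 18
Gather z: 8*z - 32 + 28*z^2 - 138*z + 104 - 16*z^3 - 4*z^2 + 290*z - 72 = -16*z^3 + 24*z^2 + 160*z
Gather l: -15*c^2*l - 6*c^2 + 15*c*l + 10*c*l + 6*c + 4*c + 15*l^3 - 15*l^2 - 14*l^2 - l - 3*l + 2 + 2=-6*c^2 + 10*c + 15*l^3 - 29*l^2 + l*(-15*c^2 + 25*c - 4) + 4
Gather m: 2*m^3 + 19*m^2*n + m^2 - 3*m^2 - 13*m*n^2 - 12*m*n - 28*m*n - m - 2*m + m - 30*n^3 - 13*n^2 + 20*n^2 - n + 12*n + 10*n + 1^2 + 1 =2*m^3 + m^2*(19*n - 2) + m*(-13*n^2 - 40*n - 2) - 30*n^3 + 7*n^2 + 21*n + 2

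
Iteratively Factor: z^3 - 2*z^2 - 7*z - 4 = (z + 1)*(z^2 - 3*z - 4) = (z + 1)^2*(z - 4)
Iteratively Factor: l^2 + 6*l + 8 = (l + 4)*(l + 2)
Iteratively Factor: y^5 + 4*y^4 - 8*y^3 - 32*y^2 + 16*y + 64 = (y + 2)*(y^4 + 2*y^3 - 12*y^2 - 8*y + 32) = (y - 2)*(y + 2)*(y^3 + 4*y^2 - 4*y - 16) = (y - 2)*(y + 2)*(y + 4)*(y^2 - 4) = (y - 2)*(y + 2)^2*(y + 4)*(y - 2)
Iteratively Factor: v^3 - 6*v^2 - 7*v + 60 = (v - 4)*(v^2 - 2*v - 15) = (v - 4)*(v + 3)*(v - 5)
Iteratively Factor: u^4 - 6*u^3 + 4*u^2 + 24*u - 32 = (u - 2)*(u^3 - 4*u^2 - 4*u + 16) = (u - 2)*(u + 2)*(u^2 - 6*u + 8) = (u - 4)*(u - 2)*(u + 2)*(u - 2)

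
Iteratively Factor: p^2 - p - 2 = (p + 1)*(p - 2)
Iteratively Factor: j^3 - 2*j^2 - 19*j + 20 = (j - 1)*(j^2 - j - 20) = (j - 5)*(j - 1)*(j + 4)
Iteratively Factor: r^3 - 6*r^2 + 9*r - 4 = (r - 1)*(r^2 - 5*r + 4) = (r - 1)^2*(r - 4)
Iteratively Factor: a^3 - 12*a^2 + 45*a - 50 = (a - 5)*(a^2 - 7*a + 10) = (a - 5)*(a - 2)*(a - 5)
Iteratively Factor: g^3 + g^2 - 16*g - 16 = (g - 4)*(g^2 + 5*g + 4) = (g - 4)*(g + 4)*(g + 1)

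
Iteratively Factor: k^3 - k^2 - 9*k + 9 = (k + 3)*(k^2 - 4*k + 3) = (k - 1)*(k + 3)*(k - 3)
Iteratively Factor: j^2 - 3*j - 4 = (j + 1)*(j - 4)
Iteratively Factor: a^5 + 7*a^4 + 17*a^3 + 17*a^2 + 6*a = (a + 1)*(a^4 + 6*a^3 + 11*a^2 + 6*a) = (a + 1)*(a + 2)*(a^3 + 4*a^2 + 3*a) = (a + 1)^2*(a + 2)*(a^2 + 3*a) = a*(a + 1)^2*(a + 2)*(a + 3)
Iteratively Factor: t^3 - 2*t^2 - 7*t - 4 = (t + 1)*(t^2 - 3*t - 4) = (t - 4)*(t + 1)*(t + 1)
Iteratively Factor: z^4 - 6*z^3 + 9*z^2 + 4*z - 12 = (z + 1)*(z^3 - 7*z^2 + 16*z - 12) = (z - 3)*(z + 1)*(z^2 - 4*z + 4) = (z - 3)*(z - 2)*(z + 1)*(z - 2)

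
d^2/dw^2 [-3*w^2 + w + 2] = -6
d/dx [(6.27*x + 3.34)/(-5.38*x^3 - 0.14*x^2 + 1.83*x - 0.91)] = (67.4652*x^3 + 54.7854*x^2 + 0.9352*x - 11.8179)/(28.9444*x^6 + 1.5064*x^5 - 19.6712*x^4 + 9.2792*x^3 + 3.6037*x^2 - 3.3306*x + 0.8281)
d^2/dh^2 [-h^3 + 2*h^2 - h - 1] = 4 - 6*h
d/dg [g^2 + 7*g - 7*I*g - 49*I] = 2*g + 7 - 7*I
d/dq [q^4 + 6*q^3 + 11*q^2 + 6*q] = 4*q^3 + 18*q^2 + 22*q + 6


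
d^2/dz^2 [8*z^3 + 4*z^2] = 48*z + 8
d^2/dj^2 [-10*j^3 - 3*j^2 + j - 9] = -60*j - 6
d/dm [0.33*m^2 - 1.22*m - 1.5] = 0.66*m - 1.22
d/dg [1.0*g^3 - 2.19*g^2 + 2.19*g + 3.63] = 3.0*g^2 - 4.38*g + 2.19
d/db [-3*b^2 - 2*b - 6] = -6*b - 2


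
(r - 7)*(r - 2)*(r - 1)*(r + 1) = r^4 - 9*r^3 + 13*r^2 + 9*r - 14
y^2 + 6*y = y*(y + 6)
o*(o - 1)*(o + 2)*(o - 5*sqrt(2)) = o^4 - 5*sqrt(2)*o^3 + o^3 - 5*sqrt(2)*o^2 - 2*o^2 + 10*sqrt(2)*o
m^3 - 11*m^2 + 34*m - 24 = (m - 6)*(m - 4)*(m - 1)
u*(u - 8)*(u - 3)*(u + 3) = u^4 - 8*u^3 - 9*u^2 + 72*u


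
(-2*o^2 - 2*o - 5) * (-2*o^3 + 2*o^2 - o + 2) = 4*o^5 + 8*o^3 - 12*o^2 + o - 10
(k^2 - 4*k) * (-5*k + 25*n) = -5*k^3 + 25*k^2*n + 20*k^2 - 100*k*n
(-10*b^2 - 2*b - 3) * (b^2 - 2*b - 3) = -10*b^4 + 18*b^3 + 31*b^2 + 12*b + 9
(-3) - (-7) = 4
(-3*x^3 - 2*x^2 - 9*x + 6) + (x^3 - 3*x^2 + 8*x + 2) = -2*x^3 - 5*x^2 - x + 8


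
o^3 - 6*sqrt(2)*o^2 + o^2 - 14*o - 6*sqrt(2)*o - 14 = (o + 1)*(o - 7*sqrt(2))*(o + sqrt(2))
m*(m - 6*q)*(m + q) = m^3 - 5*m^2*q - 6*m*q^2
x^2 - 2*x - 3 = (x - 3)*(x + 1)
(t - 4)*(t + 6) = t^2 + 2*t - 24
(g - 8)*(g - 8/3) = g^2 - 32*g/3 + 64/3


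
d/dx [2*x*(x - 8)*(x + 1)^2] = 8*x^3 - 36*x^2 - 60*x - 16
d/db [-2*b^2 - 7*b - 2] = -4*b - 7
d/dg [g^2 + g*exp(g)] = g*exp(g) + 2*g + exp(g)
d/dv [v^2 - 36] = 2*v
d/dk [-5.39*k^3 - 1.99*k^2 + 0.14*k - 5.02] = -16.17*k^2 - 3.98*k + 0.14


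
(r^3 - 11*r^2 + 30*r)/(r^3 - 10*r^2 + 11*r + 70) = r*(r - 6)/(r^2 - 5*r - 14)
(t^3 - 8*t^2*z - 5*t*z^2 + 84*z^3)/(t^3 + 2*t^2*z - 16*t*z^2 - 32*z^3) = (t^2 - 4*t*z - 21*z^2)/(t^2 + 6*t*z + 8*z^2)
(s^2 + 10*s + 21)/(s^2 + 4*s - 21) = (s + 3)/(s - 3)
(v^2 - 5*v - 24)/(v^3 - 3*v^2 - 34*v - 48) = 1/(v + 2)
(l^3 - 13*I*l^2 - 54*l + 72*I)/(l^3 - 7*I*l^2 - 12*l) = (l - 6*I)/l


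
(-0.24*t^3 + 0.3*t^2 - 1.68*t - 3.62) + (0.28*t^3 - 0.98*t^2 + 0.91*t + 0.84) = 0.04*t^3 - 0.68*t^2 - 0.77*t - 2.78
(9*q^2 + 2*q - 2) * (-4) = -36*q^2 - 8*q + 8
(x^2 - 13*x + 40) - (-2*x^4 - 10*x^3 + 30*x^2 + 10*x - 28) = 2*x^4 + 10*x^3 - 29*x^2 - 23*x + 68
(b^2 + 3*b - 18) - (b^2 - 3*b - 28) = 6*b + 10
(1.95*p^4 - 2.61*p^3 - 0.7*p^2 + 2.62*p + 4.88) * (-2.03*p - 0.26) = -3.9585*p^5 + 4.7913*p^4 + 2.0996*p^3 - 5.1366*p^2 - 10.5876*p - 1.2688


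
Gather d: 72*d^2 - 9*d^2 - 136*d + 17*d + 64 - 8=63*d^2 - 119*d + 56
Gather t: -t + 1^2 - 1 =-t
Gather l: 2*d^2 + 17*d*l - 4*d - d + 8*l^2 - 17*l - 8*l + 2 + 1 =2*d^2 - 5*d + 8*l^2 + l*(17*d - 25) + 3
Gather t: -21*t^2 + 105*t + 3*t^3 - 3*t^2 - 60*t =3*t^3 - 24*t^2 + 45*t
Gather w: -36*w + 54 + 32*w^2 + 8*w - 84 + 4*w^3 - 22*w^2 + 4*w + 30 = 4*w^3 + 10*w^2 - 24*w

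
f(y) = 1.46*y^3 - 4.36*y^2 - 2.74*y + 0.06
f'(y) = 4.38*y^2 - 8.72*y - 2.74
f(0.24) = -0.83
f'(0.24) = -4.58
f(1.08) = -6.15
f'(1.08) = -7.05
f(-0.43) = 0.32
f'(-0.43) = 1.82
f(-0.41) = 0.35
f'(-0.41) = 1.57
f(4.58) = 36.32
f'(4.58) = 49.20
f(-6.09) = -474.72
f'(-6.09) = 212.81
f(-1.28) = -6.64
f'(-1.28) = 15.60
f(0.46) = -1.98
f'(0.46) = -5.82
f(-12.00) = -3117.78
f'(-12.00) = 732.62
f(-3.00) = -70.38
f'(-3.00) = 62.84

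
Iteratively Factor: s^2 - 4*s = (s)*(s - 4)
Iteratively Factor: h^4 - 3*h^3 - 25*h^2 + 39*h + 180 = (h - 4)*(h^3 + h^2 - 21*h - 45) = (h - 5)*(h - 4)*(h^2 + 6*h + 9) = (h - 5)*(h - 4)*(h + 3)*(h + 3)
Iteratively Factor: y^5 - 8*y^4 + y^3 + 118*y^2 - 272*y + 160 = (y - 4)*(y^4 - 4*y^3 - 15*y^2 + 58*y - 40) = (y - 4)*(y - 2)*(y^3 - 2*y^2 - 19*y + 20) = (y - 4)*(y - 2)*(y + 4)*(y^2 - 6*y + 5) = (y - 5)*(y - 4)*(y - 2)*(y + 4)*(y - 1)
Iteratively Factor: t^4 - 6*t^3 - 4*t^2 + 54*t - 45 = (t - 3)*(t^3 - 3*t^2 - 13*t + 15) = (t - 5)*(t - 3)*(t^2 + 2*t - 3) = (t - 5)*(t - 3)*(t + 3)*(t - 1)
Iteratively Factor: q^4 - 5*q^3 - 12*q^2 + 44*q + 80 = (q + 2)*(q^3 - 7*q^2 + 2*q + 40) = (q - 5)*(q + 2)*(q^2 - 2*q - 8) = (q - 5)*(q + 2)^2*(q - 4)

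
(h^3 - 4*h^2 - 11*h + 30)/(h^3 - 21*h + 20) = (h^3 - 4*h^2 - 11*h + 30)/(h^3 - 21*h + 20)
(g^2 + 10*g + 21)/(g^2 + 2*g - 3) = (g + 7)/(g - 1)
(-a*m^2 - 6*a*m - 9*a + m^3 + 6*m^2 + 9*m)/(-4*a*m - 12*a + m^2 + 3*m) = (a*m + 3*a - m^2 - 3*m)/(4*a - m)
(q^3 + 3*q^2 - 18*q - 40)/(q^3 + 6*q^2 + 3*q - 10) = (q - 4)/(q - 1)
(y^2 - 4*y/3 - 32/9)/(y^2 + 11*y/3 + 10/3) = (9*y^2 - 12*y - 32)/(3*(3*y^2 + 11*y + 10))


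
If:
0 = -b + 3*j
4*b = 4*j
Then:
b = 0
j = 0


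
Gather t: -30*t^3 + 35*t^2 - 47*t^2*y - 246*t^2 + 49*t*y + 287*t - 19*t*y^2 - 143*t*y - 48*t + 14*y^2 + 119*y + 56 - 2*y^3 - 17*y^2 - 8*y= -30*t^3 + t^2*(-47*y - 211) + t*(-19*y^2 - 94*y + 239) - 2*y^3 - 3*y^2 + 111*y + 56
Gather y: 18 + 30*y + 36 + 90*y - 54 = 120*y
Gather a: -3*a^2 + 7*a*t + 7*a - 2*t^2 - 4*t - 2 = -3*a^2 + a*(7*t + 7) - 2*t^2 - 4*t - 2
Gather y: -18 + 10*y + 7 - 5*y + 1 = 5*y - 10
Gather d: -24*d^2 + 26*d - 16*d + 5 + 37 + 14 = -24*d^2 + 10*d + 56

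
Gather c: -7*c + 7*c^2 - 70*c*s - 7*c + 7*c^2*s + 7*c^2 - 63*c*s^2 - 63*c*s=c^2*(7*s + 14) + c*(-63*s^2 - 133*s - 14)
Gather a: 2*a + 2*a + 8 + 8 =4*a + 16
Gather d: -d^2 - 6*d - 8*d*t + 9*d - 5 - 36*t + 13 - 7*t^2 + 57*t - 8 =-d^2 + d*(3 - 8*t) - 7*t^2 + 21*t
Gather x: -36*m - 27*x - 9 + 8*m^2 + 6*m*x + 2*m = 8*m^2 - 34*m + x*(6*m - 27) - 9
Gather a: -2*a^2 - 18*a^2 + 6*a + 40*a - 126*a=-20*a^2 - 80*a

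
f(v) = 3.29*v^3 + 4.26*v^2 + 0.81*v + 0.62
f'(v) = 9.87*v^2 + 8.52*v + 0.81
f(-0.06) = 0.59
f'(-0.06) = 0.33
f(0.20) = 0.98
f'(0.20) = 2.91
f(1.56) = 24.74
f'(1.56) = 38.12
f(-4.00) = -145.02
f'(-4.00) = 124.65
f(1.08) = 10.61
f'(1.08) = 21.52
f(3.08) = 139.65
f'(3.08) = 120.68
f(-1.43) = -1.45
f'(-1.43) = 8.81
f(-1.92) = -8.52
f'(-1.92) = 20.84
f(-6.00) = -561.52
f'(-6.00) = 305.01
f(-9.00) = -2060.02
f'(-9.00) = 723.60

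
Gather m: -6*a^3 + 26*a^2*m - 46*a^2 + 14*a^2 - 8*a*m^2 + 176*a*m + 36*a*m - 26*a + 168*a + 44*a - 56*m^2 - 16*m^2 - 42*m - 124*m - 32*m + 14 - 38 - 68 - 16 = -6*a^3 - 32*a^2 + 186*a + m^2*(-8*a - 72) + m*(26*a^2 + 212*a - 198) - 108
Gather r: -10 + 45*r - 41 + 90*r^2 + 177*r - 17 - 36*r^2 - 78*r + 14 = 54*r^2 + 144*r - 54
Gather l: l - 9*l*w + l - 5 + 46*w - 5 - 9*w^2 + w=l*(2 - 9*w) - 9*w^2 + 47*w - 10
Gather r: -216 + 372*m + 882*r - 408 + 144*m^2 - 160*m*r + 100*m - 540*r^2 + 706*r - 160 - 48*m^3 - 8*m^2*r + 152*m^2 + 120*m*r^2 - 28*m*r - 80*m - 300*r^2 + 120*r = -48*m^3 + 296*m^2 + 392*m + r^2*(120*m - 840) + r*(-8*m^2 - 188*m + 1708) - 784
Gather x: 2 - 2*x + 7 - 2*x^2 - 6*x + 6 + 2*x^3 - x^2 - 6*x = 2*x^3 - 3*x^2 - 14*x + 15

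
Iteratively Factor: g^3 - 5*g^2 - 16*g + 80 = (g - 4)*(g^2 - g - 20) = (g - 4)*(g + 4)*(g - 5)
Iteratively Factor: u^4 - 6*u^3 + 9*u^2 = (u)*(u^3 - 6*u^2 + 9*u) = u*(u - 3)*(u^2 - 3*u) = u^2*(u - 3)*(u - 3)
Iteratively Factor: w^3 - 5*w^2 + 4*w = (w - 1)*(w^2 - 4*w) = (w - 4)*(w - 1)*(w)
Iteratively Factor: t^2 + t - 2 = (t - 1)*(t + 2)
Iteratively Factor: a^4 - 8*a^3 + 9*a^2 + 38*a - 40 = (a + 2)*(a^3 - 10*a^2 + 29*a - 20) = (a - 4)*(a + 2)*(a^2 - 6*a + 5) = (a - 5)*(a - 4)*(a + 2)*(a - 1)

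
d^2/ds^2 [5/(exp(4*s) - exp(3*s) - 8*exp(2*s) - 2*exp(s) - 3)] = 5*((-16*exp(3*s) + 9*exp(2*s) + 32*exp(s) + 2)*(-exp(4*s) + exp(3*s) + 8*exp(2*s) + 2*exp(s) + 3) - 2*(-4*exp(3*s) + 3*exp(2*s) + 16*exp(s) + 2)^2*exp(s))*exp(s)/(-exp(4*s) + exp(3*s) + 8*exp(2*s) + 2*exp(s) + 3)^3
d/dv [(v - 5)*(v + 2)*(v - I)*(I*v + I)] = 4*I*v^3 + v^2*(3 - 6*I) + v*(-4 - 26*I) - 13 - 10*I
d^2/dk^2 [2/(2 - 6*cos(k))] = 3*(-3*sin(k)^2 + cos(k) - 3)/(3*cos(k) - 1)^3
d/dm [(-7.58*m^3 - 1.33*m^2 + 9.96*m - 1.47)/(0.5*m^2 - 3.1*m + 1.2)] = (-3.79*m^4 + 46.996*m^3 - 28.145*m^2 - 1.722*m + 7.395)/(0.25*m^4 - 3.1*m^3 + 10.81*m^2 - 7.44*m + 1.44)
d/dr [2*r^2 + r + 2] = 4*r + 1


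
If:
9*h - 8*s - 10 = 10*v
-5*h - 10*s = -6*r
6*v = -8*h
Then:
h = -3*v/4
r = -395*v/96 - 25/12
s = -67*v/32 - 5/4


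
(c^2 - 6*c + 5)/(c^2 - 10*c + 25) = (c - 1)/(c - 5)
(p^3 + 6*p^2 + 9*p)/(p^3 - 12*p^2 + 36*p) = (p^2 + 6*p + 9)/(p^2 - 12*p + 36)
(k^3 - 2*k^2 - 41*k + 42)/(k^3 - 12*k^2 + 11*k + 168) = (k^2 + 5*k - 6)/(k^2 - 5*k - 24)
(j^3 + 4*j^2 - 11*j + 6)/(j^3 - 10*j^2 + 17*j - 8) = (j + 6)/(j - 8)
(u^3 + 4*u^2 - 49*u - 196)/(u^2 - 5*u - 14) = (u^2 + 11*u + 28)/(u + 2)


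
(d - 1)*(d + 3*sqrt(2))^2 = d^3 - d^2 + 6*sqrt(2)*d^2 - 6*sqrt(2)*d + 18*d - 18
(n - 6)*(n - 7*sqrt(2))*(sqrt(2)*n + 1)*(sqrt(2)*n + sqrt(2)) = 2*n^4 - 13*sqrt(2)*n^3 - 10*n^3 - 26*n^2 + 65*sqrt(2)*n^2 + 70*n + 78*sqrt(2)*n + 84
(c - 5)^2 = c^2 - 10*c + 25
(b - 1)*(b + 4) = b^2 + 3*b - 4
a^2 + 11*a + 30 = (a + 5)*(a + 6)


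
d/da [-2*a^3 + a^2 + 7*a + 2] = -6*a^2 + 2*a + 7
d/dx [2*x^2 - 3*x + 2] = 4*x - 3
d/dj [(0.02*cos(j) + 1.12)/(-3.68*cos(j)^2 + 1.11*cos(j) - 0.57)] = (-0.0736*cos(j)^2 - 8.2432*cos(j) + 1.2546)*sin(j)/(13.5424*cos(j)^4 - 8.1696*cos(j)^3 + 5.4273*cos(j)^2 - 1.2654*cos(j) + 0.3249)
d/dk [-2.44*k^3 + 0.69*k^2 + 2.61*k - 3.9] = -7.32*k^2 + 1.38*k + 2.61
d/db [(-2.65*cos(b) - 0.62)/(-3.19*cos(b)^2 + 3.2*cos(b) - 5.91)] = (8.4535*cos(b)^2 + 3.9556*cos(b) - 17.6455)*sin(b)/(10.1761*cos(b)^4 - 20.416*cos(b)^3 + 47.9458*cos(b)^2 - 37.824*cos(b) + 34.9281)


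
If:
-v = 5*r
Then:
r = -v/5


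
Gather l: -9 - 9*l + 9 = -9*l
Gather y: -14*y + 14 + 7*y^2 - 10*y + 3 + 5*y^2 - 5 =12*y^2 - 24*y + 12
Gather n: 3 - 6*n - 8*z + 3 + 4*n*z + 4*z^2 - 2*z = n*(4*z - 6) + 4*z^2 - 10*z + 6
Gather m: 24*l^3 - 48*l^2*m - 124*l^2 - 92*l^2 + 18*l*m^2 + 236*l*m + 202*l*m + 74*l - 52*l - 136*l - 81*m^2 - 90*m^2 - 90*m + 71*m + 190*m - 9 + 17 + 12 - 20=24*l^3 - 216*l^2 - 114*l + m^2*(18*l - 171) + m*(-48*l^2 + 438*l + 171)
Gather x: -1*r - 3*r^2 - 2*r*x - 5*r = -3*r^2 - 2*r*x - 6*r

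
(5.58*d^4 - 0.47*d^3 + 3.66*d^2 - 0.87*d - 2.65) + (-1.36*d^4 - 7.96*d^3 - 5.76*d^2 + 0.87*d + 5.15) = 4.22*d^4 - 8.43*d^3 - 2.1*d^2 + 2.5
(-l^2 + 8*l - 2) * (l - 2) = -l^3 + 10*l^2 - 18*l + 4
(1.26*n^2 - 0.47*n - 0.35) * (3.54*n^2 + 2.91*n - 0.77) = 4.4604*n^4 + 2.0028*n^3 - 3.5769*n^2 - 0.6566*n + 0.2695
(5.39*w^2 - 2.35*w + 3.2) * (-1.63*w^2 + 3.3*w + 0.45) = -8.7857*w^4 + 21.6175*w^3 - 10.5455*w^2 + 9.5025*w + 1.44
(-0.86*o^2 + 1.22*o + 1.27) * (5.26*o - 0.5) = -4.5236*o^3 + 6.8472*o^2 + 6.0702*o - 0.635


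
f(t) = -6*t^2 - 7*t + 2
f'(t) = -12*t - 7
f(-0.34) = 3.69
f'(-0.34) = -2.92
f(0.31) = -0.75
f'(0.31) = -10.72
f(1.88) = -32.37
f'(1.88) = -29.56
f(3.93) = -118.18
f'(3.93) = -54.16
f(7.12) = -352.01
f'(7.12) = -92.44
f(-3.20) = -37.04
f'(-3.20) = 31.40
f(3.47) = -94.54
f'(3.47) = -48.64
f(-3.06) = -32.76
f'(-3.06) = 29.72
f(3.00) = -73.00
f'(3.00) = -43.00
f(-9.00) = -421.00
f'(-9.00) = 101.00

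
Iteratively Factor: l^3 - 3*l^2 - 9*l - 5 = (l + 1)*(l^2 - 4*l - 5) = (l + 1)^2*(l - 5)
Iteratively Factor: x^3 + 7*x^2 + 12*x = (x + 4)*(x^2 + 3*x) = x*(x + 4)*(x + 3)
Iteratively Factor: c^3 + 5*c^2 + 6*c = (c + 3)*(c^2 + 2*c) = (c + 2)*(c + 3)*(c)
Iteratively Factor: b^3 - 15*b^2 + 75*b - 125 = (b - 5)*(b^2 - 10*b + 25) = (b - 5)^2*(b - 5)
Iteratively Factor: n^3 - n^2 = (n)*(n^2 - n) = n*(n - 1)*(n)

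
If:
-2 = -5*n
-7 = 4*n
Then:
No Solution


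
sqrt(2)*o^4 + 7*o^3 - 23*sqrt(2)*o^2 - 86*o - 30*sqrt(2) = (o - 3*sqrt(2))*(o + sqrt(2))*(o + 5*sqrt(2))*(sqrt(2)*o + 1)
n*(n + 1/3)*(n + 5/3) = n^3 + 2*n^2 + 5*n/9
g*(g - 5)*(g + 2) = g^3 - 3*g^2 - 10*g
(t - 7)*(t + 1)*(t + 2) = t^3 - 4*t^2 - 19*t - 14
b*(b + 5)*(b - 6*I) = b^3 + 5*b^2 - 6*I*b^2 - 30*I*b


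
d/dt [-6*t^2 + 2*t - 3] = 2 - 12*t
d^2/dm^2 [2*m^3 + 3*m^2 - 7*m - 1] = 12*m + 6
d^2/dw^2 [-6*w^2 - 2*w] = -12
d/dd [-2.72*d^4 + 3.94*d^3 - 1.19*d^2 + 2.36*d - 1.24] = -10.88*d^3 + 11.82*d^2 - 2.38*d + 2.36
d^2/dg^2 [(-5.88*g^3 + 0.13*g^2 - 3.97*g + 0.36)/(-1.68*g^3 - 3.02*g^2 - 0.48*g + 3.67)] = (5.6843418860808e-14*g^7 - 60.3993600000001*g^6 + 38.7797760000001*g^5 + 544.334112*g^4 + 158.995016*g^3 + 201.492996*g^2 + 722.740548*g + 2.339254)/(4.741632*g^9 + 25.570944*g^8 + 50.031072*g^7 + 11.080952*g^6 - 97.42608*g^5 - 116.085108*g^4 + 36.073656*g^3 + 119.49153*g^2 + 19.395216*g - 49.430863)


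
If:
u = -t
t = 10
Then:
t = 10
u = -10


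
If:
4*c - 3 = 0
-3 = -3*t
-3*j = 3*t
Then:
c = 3/4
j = -1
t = 1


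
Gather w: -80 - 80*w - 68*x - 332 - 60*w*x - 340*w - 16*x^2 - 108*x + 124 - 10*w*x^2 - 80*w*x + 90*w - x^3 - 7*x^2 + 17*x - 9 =w*(-10*x^2 - 140*x - 330) - x^3 - 23*x^2 - 159*x - 297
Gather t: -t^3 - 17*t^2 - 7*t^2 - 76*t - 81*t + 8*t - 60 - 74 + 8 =-t^3 - 24*t^2 - 149*t - 126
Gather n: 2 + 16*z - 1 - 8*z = 8*z + 1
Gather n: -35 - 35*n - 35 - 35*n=-70*n - 70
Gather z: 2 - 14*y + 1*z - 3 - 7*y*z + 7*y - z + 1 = -7*y*z - 7*y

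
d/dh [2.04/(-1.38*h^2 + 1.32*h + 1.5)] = (5.6304*h - 2.6928)/(-1.38*h^2 + 1.32*h + 1.5)^2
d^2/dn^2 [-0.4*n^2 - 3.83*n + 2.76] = -0.800000000000000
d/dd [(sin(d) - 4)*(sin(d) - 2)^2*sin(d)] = 4*(sin(d)^3 - 6*sin(d)^2 + 10*sin(d) - 4)*cos(d)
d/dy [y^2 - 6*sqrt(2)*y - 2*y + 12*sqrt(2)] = 2*y - 6*sqrt(2) - 2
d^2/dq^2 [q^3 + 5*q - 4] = 6*q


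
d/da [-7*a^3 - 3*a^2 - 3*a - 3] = -21*a^2 - 6*a - 3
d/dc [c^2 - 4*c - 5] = 2*c - 4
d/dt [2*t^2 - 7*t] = 4*t - 7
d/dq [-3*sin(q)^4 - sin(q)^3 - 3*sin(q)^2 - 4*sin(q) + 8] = -(12*sin(q)^3 + 3*sin(q)^2 + 6*sin(q) + 4)*cos(q)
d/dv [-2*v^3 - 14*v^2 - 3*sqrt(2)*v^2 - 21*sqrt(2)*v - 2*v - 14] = -6*v^2 - 28*v - 6*sqrt(2)*v - 21*sqrt(2) - 2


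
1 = 1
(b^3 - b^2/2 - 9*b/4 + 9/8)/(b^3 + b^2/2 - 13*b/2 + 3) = (b^2 - 9/4)/(b^2 + b - 6)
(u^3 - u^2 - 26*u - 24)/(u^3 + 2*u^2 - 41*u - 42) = (u + 4)/(u + 7)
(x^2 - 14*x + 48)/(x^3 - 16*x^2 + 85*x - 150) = (x - 8)/(x^2 - 10*x + 25)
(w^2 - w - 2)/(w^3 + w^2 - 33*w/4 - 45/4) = 4*(w^2 - w - 2)/(4*w^3 + 4*w^2 - 33*w - 45)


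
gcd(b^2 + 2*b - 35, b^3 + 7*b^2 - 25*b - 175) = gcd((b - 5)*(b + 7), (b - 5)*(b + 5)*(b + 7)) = b^2 + 2*b - 35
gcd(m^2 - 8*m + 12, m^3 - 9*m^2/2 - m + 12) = m - 2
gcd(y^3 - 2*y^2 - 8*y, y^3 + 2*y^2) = y^2 + 2*y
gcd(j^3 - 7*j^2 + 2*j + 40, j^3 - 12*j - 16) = j^2 - 2*j - 8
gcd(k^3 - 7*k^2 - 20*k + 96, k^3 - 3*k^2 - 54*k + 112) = k - 8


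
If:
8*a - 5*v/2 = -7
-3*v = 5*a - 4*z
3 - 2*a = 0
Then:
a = 3/2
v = 38/5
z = 303/40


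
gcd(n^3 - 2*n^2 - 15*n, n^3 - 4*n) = n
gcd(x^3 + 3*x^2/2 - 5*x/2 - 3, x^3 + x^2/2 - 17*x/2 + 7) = 1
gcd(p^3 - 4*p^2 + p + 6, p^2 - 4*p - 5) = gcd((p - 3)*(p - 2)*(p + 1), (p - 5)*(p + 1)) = p + 1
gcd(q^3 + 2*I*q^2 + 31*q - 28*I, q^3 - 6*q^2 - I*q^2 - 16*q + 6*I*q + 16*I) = q - I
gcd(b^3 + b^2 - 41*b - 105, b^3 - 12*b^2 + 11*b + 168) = b^2 - 4*b - 21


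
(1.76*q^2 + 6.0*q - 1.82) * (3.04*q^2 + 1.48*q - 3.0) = 5.3504*q^4 + 20.8448*q^3 - 1.9328*q^2 - 20.6936*q + 5.46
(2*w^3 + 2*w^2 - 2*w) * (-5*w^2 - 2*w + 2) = -10*w^5 - 14*w^4 + 10*w^3 + 8*w^2 - 4*w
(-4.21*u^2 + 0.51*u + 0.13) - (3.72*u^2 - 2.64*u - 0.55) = -7.93*u^2 + 3.15*u + 0.68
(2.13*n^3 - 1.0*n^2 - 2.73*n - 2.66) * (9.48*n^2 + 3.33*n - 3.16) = 20.1924*n^5 - 2.3871*n^4 - 35.9412*n^3 - 31.1477*n^2 - 0.231*n + 8.4056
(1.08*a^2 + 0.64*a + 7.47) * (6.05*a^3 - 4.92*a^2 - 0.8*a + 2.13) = 6.534*a^5 - 1.4416*a^4 + 41.1807*a^3 - 34.964*a^2 - 4.6128*a + 15.9111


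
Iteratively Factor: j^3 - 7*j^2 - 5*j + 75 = (j + 3)*(j^2 - 10*j + 25) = (j - 5)*(j + 3)*(j - 5)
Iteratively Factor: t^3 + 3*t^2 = (t)*(t^2 + 3*t) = t^2*(t + 3)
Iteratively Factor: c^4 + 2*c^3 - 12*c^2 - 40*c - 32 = (c + 2)*(c^3 - 12*c - 16) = (c + 2)^2*(c^2 - 2*c - 8) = (c - 4)*(c + 2)^2*(c + 2)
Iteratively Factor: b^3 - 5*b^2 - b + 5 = (b - 1)*(b^2 - 4*b - 5) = (b - 5)*(b - 1)*(b + 1)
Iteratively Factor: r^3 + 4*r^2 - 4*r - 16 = (r + 4)*(r^2 - 4) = (r + 2)*(r + 4)*(r - 2)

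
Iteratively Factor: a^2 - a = (a)*(a - 1)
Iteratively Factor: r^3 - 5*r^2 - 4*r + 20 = (r + 2)*(r^2 - 7*r + 10) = (r - 5)*(r + 2)*(r - 2)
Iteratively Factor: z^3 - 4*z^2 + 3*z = (z - 3)*(z^2 - z) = z*(z - 3)*(z - 1)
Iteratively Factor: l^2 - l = (l)*(l - 1)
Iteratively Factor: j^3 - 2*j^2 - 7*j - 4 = (j + 1)*(j^2 - 3*j - 4) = (j + 1)^2*(j - 4)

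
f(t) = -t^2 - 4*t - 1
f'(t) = -2*t - 4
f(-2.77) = 2.41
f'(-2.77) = 1.54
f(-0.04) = -0.84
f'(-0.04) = -3.92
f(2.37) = -16.10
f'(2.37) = -8.74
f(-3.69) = 0.14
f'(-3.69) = 3.38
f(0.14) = -1.58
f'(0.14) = -4.28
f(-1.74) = 2.93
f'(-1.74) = -0.52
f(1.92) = -12.37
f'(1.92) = -7.84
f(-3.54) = 0.63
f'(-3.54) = 3.08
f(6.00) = -61.00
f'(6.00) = -16.00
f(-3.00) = 2.00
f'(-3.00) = 2.00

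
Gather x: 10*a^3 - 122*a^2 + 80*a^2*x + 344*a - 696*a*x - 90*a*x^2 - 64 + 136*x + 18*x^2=10*a^3 - 122*a^2 + 344*a + x^2*(18 - 90*a) + x*(80*a^2 - 696*a + 136) - 64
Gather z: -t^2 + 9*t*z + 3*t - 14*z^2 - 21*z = -t^2 + 3*t - 14*z^2 + z*(9*t - 21)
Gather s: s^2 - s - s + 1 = s^2 - 2*s + 1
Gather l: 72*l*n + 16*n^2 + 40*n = 72*l*n + 16*n^2 + 40*n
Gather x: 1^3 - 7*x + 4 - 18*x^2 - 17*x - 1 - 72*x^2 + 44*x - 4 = -90*x^2 + 20*x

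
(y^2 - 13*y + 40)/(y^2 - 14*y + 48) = (y - 5)/(y - 6)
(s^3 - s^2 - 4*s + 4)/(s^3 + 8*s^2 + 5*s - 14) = (s - 2)/(s + 7)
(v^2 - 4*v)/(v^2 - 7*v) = (v - 4)/(v - 7)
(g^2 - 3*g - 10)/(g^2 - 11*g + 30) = (g + 2)/(g - 6)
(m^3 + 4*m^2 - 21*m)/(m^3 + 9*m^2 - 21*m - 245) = m*(m - 3)/(m^2 + 2*m - 35)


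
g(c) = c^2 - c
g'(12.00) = 23.00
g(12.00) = 132.00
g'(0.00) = -1.00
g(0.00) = 0.00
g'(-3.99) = -8.98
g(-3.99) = 19.91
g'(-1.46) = -3.92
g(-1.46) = 3.59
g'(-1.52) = -4.04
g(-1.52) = 3.83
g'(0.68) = 0.36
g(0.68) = -0.22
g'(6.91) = 12.82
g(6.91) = 40.84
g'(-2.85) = -6.70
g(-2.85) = 10.97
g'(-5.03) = -11.06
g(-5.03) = 30.33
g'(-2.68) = -6.36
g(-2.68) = 9.86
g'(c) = 2*c - 1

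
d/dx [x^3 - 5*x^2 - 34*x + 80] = 3*x^2 - 10*x - 34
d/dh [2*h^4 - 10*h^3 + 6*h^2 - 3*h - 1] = 8*h^3 - 30*h^2 + 12*h - 3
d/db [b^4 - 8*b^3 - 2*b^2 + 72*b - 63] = 4*b^3 - 24*b^2 - 4*b + 72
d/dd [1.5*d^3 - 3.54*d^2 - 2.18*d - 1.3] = 4.5*d^2 - 7.08*d - 2.18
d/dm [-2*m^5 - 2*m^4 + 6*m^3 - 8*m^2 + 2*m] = -10*m^4 - 8*m^3 + 18*m^2 - 16*m + 2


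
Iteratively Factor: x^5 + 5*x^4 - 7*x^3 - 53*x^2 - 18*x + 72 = (x - 3)*(x^4 + 8*x^3 + 17*x^2 - 2*x - 24) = (x - 3)*(x + 2)*(x^3 + 6*x^2 + 5*x - 12) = (x - 3)*(x + 2)*(x + 3)*(x^2 + 3*x - 4) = (x - 3)*(x + 2)*(x + 3)*(x + 4)*(x - 1)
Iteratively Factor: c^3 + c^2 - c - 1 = (c - 1)*(c^2 + 2*c + 1) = (c - 1)*(c + 1)*(c + 1)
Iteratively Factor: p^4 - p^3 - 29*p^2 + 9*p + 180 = (p + 3)*(p^3 - 4*p^2 - 17*p + 60) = (p - 5)*(p + 3)*(p^2 + p - 12) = (p - 5)*(p - 3)*(p + 3)*(p + 4)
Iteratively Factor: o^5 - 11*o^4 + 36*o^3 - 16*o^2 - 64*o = (o - 4)*(o^4 - 7*o^3 + 8*o^2 + 16*o) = (o - 4)^2*(o^3 - 3*o^2 - 4*o) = o*(o - 4)^2*(o^2 - 3*o - 4) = o*(o - 4)^2*(o + 1)*(o - 4)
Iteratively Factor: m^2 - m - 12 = (m - 4)*(m + 3)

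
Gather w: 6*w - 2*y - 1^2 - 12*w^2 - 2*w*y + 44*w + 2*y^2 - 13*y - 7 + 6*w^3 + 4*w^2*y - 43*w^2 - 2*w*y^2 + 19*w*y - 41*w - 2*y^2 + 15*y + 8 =6*w^3 + w^2*(4*y - 55) + w*(-2*y^2 + 17*y + 9)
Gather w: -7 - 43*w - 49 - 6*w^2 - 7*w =-6*w^2 - 50*w - 56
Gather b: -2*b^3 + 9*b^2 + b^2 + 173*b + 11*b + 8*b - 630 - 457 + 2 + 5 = -2*b^3 + 10*b^2 + 192*b - 1080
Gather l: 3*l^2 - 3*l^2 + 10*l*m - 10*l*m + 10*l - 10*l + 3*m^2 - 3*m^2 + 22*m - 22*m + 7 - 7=0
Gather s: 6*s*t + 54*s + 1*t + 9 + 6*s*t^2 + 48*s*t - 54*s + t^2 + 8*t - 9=s*(6*t^2 + 54*t) + t^2 + 9*t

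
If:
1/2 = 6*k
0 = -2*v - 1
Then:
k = 1/12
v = -1/2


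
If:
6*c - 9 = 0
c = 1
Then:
No Solution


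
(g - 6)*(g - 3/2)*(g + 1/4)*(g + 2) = g^4 - 21*g^3/4 - 59*g^2/8 + 33*g/2 + 9/2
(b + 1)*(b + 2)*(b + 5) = b^3 + 8*b^2 + 17*b + 10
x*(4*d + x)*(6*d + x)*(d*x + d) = 24*d^3*x^2 + 24*d^3*x + 10*d^2*x^3 + 10*d^2*x^2 + d*x^4 + d*x^3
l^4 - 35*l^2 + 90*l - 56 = (l - 4)*(l - 2)*(l - 1)*(l + 7)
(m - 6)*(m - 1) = m^2 - 7*m + 6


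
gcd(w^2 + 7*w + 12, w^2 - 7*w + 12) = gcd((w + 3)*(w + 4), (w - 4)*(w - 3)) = 1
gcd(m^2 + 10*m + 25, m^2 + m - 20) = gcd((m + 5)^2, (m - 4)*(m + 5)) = m + 5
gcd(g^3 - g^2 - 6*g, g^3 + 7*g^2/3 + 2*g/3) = g^2 + 2*g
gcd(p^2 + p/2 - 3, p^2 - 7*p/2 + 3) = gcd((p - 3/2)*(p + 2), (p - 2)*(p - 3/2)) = p - 3/2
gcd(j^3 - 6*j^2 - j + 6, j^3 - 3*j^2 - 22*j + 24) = j^2 - 7*j + 6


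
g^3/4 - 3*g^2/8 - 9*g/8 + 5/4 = (g/4 + 1/2)*(g - 5/2)*(g - 1)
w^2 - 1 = (w - 1)*(w + 1)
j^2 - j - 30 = (j - 6)*(j + 5)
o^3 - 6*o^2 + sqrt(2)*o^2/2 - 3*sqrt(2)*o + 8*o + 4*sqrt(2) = (o - 4)*(o - 2)*(o + sqrt(2)/2)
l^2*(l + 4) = l^3 + 4*l^2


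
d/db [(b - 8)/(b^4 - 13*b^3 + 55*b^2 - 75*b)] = (-3*b^3 + 43*b^2 - 152*b + 120)/(b^2*(b^5 - 21*b^4 + 174*b^3 - 710*b^2 + 1425*b - 1125))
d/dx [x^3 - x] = 3*x^2 - 1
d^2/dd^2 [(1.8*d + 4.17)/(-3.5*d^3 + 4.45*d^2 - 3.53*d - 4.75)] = (-132.3*d^5 - 444.78*d^4 + 1012.353*d^3 - 445.48065*d^2 + 580.69917*d - 219.847656)/(42.875*d^9 - 163.5375*d^8 + 337.65375*d^7 - 243.437125*d^6 - 103.339575*d^5 + 467.95011*d^4 - 166.799023*d^3 - 123.64155*d^2 + 238.936875*d + 107.171875)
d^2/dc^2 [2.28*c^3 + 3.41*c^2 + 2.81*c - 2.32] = 13.68*c + 6.82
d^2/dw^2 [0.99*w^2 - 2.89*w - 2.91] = 1.98000000000000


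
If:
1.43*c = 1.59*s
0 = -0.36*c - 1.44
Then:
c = -4.00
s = -3.60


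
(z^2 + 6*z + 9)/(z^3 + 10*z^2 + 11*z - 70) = (z^2 + 6*z + 9)/(z^3 + 10*z^2 + 11*z - 70)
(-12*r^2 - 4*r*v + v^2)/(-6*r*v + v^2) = (2*r + v)/v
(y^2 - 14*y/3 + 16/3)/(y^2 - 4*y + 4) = (y - 8/3)/(y - 2)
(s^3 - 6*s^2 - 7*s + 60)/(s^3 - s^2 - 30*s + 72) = (s^2 - 2*s - 15)/(s^2 + 3*s - 18)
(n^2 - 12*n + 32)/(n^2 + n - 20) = (n - 8)/(n + 5)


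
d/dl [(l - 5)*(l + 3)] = 2*l - 2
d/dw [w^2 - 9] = 2*w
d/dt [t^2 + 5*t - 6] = 2*t + 5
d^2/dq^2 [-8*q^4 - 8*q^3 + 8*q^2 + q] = -96*q^2 - 48*q + 16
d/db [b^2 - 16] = 2*b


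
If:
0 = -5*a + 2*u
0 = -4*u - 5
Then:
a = -1/2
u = -5/4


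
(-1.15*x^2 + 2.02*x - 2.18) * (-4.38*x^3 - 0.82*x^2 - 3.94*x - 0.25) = 5.037*x^5 - 7.9046*x^4 + 12.423*x^3 - 5.8837*x^2 + 8.0842*x + 0.545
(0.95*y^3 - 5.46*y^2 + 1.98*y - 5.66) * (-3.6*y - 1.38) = -3.42*y^4 + 18.345*y^3 + 0.4068*y^2 + 17.6436*y + 7.8108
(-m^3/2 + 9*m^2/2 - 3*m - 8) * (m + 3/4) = -m^4/2 + 33*m^3/8 + 3*m^2/8 - 41*m/4 - 6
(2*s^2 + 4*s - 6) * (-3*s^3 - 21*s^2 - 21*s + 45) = -6*s^5 - 54*s^4 - 108*s^3 + 132*s^2 + 306*s - 270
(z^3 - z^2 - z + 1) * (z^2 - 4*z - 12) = z^5 - 5*z^4 - 9*z^3 + 17*z^2 + 8*z - 12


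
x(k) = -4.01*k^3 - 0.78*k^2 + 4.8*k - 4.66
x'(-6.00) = -418.92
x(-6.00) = 804.62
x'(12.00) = -1746.24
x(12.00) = -6988.66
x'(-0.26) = 4.39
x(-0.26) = -5.89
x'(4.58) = -254.69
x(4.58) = -384.29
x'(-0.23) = 4.52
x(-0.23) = -5.76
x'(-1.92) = -36.55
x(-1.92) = 11.63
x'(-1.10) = -8.04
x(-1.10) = -5.55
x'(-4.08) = -189.09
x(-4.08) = 235.12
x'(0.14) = 4.35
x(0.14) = -4.01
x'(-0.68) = 0.30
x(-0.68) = -7.02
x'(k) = -12.03*k^2 - 1.56*k + 4.8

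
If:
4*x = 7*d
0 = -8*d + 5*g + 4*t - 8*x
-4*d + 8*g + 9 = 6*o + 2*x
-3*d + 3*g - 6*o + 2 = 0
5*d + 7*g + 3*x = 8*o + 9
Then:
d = 952/1017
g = -63/113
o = -841/2034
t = 23779/4068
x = 1666/1017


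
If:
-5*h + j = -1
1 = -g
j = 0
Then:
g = -1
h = 1/5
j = 0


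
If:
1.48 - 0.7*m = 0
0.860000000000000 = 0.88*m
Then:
No Solution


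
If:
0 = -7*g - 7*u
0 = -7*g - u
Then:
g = 0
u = 0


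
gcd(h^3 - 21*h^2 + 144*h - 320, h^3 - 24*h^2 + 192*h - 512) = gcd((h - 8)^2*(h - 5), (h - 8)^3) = h^2 - 16*h + 64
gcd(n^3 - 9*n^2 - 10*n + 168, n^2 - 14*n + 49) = n - 7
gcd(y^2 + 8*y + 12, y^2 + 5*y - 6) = y + 6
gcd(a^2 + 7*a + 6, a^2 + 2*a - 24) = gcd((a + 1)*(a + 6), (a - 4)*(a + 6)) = a + 6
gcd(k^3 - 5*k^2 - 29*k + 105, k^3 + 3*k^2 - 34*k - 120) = k + 5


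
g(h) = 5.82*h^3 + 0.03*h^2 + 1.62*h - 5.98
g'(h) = 17.46*h^2 + 0.06*h + 1.62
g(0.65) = -3.32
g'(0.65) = 9.04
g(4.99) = 725.99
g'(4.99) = 436.68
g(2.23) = 62.32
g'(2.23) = 88.58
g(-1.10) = -15.47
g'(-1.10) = 22.68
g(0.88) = -0.57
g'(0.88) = 15.19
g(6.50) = 1604.14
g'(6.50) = 739.70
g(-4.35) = -491.52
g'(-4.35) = 331.75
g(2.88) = 137.96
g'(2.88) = 146.61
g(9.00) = 4253.81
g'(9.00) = 1416.42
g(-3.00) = -167.71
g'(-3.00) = 158.58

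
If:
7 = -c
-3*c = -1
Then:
No Solution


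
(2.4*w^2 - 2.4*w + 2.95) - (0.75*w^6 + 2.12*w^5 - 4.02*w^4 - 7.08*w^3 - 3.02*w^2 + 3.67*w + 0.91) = -0.75*w^6 - 2.12*w^5 + 4.02*w^4 + 7.08*w^3 + 5.42*w^2 - 6.07*w + 2.04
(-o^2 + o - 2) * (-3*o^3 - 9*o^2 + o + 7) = 3*o^5 + 6*o^4 - 4*o^3 + 12*o^2 + 5*o - 14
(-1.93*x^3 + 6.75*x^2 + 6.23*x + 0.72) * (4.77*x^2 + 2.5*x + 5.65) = -9.2061*x^5 + 27.3725*x^4 + 35.6876*x^3 + 57.1469*x^2 + 36.9995*x + 4.068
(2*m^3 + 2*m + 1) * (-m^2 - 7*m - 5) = -2*m^5 - 14*m^4 - 12*m^3 - 15*m^2 - 17*m - 5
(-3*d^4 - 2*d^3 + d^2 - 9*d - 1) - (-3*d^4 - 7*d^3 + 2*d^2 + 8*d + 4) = 5*d^3 - d^2 - 17*d - 5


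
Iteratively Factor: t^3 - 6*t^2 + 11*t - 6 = (t - 3)*(t^2 - 3*t + 2) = (t - 3)*(t - 1)*(t - 2)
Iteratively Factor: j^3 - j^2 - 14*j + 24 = (j - 3)*(j^2 + 2*j - 8) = (j - 3)*(j + 4)*(j - 2)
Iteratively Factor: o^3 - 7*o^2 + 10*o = (o)*(o^2 - 7*o + 10) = o*(o - 2)*(o - 5)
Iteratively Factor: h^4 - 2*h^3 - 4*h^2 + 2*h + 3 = (h - 1)*(h^3 - h^2 - 5*h - 3) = (h - 1)*(h + 1)*(h^2 - 2*h - 3) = (h - 3)*(h - 1)*(h + 1)*(h + 1)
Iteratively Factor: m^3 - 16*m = (m)*(m^2 - 16) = m*(m + 4)*(m - 4)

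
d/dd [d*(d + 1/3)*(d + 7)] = 3*d^2 + 44*d/3 + 7/3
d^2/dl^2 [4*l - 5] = 0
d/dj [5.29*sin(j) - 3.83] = 5.29*cos(j)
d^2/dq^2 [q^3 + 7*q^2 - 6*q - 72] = 6*q + 14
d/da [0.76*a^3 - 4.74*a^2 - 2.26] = a*(2.28*a - 9.48)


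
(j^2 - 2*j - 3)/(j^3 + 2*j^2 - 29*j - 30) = (j - 3)/(j^2 + j - 30)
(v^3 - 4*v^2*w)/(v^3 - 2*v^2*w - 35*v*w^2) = v*(-v + 4*w)/(-v^2 + 2*v*w + 35*w^2)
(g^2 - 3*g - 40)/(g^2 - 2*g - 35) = (g - 8)/(g - 7)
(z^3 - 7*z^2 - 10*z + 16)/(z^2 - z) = z - 6 - 16/z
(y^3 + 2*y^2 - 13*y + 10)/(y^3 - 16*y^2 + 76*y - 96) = (y^2 + 4*y - 5)/(y^2 - 14*y + 48)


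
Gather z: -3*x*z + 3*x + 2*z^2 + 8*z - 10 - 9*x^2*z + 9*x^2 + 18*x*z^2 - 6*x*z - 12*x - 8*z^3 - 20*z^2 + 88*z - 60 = 9*x^2 - 9*x - 8*z^3 + z^2*(18*x - 18) + z*(-9*x^2 - 9*x + 96) - 70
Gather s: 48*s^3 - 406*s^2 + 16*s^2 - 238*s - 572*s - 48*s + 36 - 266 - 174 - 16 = 48*s^3 - 390*s^2 - 858*s - 420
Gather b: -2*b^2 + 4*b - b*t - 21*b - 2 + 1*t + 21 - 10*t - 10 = -2*b^2 + b*(-t - 17) - 9*t + 9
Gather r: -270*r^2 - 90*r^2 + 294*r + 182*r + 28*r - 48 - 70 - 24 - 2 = -360*r^2 + 504*r - 144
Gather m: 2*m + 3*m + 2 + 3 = 5*m + 5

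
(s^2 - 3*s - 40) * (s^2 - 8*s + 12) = s^4 - 11*s^3 - 4*s^2 + 284*s - 480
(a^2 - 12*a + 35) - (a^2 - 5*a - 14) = 49 - 7*a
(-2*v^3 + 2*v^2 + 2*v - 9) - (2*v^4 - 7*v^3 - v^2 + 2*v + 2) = -2*v^4 + 5*v^3 + 3*v^2 - 11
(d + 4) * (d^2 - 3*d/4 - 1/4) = d^3 + 13*d^2/4 - 13*d/4 - 1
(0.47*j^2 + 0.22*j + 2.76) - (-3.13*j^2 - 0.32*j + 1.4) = 3.6*j^2 + 0.54*j + 1.36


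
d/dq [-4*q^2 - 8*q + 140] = -8*q - 8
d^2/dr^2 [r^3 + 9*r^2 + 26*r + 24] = 6*r + 18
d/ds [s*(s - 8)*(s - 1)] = 3*s^2 - 18*s + 8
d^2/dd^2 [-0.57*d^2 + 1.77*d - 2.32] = -1.14000000000000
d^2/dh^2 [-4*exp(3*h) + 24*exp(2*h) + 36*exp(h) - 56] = (-36*exp(2*h) + 96*exp(h) + 36)*exp(h)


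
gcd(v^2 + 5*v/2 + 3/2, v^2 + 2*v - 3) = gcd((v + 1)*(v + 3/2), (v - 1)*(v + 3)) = 1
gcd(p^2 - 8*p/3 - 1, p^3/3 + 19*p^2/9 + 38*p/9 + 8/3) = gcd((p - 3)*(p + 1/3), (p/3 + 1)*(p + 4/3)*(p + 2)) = 1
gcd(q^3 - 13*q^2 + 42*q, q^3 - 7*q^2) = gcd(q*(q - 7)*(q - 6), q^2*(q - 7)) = q^2 - 7*q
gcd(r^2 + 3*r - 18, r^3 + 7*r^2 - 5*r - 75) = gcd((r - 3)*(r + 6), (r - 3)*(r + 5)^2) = r - 3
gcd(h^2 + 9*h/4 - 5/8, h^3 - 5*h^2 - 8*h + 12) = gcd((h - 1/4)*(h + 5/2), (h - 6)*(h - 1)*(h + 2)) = 1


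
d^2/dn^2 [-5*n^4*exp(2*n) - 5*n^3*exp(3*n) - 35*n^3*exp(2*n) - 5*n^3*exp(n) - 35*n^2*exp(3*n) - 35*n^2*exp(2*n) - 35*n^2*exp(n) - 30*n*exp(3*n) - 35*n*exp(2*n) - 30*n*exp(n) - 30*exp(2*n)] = 5*(-4*n^4*exp(n) - 9*n^3*exp(2*n) - 44*n^3*exp(n) - n^3 - 81*n^2*exp(2*n) - 124*n^2*exp(n) - 13*n^2 - 144*n*exp(2*n) - 126*n*exp(n) - 40*n - 50*exp(2*n) - 66*exp(n) - 26)*exp(n)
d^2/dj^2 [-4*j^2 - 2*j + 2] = -8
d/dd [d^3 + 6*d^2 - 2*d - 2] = 3*d^2 + 12*d - 2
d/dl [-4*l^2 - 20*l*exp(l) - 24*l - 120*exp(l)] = -20*l*exp(l) - 8*l - 140*exp(l) - 24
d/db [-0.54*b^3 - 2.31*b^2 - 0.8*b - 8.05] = -1.62*b^2 - 4.62*b - 0.8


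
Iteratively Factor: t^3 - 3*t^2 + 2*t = (t - 1)*(t^2 - 2*t) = t*(t - 1)*(t - 2)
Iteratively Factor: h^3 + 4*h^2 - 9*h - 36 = (h - 3)*(h^2 + 7*h + 12) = (h - 3)*(h + 4)*(h + 3)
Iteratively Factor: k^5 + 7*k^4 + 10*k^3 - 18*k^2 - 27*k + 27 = (k + 3)*(k^4 + 4*k^3 - 2*k^2 - 12*k + 9) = (k + 3)^2*(k^3 + k^2 - 5*k + 3) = (k - 1)*(k + 3)^2*(k^2 + 2*k - 3) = (k - 1)^2*(k + 3)^2*(k + 3)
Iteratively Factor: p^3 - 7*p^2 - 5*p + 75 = (p - 5)*(p^2 - 2*p - 15) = (p - 5)*(p + 3)*(p - 5)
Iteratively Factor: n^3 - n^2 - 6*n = (n - 3)*(n^2 + 2*n) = (n - 3)*(n + 2)*(n)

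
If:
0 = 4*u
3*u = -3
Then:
No Solution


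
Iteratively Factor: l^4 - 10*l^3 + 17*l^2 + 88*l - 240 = (l - 4)*(l^3 - 6*l^2 - 7*l + 60) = (l - 4)*(l + 3)*(l^2 - 9*l + 20) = (l - 5)*(l - 4)*(l + 3)*(l - 4)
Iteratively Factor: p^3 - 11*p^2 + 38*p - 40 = (p - 5)*(p^2 - 6*p + 8) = (p - 5)*(p - 4)*(p - 2)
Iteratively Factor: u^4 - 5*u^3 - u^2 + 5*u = (u - 1)*(u^3 - 4*u^2 - 5*u) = u*(u - 1)*(u^2 - 4*u - 5) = u*(u - 5)*(u - 1)*(u + 1)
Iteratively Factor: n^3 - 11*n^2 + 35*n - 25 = (n - 5)*(n^2 - 6*n + 5) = (n - 5)^2*(n - 1)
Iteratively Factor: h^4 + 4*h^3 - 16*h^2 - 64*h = (h - 4)*(h^3 + 8*h^2 + 16*h) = (h - 4)*(h + 4)*(h^2 + 4*h) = (h - 4)*(h + 4)^2*(h)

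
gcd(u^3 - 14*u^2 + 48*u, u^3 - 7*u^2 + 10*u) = u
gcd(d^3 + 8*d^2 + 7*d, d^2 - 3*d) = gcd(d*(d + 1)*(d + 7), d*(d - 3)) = d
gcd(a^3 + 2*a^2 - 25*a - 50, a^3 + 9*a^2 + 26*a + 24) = a + 2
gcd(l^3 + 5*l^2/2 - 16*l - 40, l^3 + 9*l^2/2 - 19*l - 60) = l^2 - 3*l/2 - 10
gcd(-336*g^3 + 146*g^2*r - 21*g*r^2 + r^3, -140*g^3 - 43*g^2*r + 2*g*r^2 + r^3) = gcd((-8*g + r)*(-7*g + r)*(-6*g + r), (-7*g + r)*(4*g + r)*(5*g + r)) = -7*g + r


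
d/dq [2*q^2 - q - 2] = 4*q - 1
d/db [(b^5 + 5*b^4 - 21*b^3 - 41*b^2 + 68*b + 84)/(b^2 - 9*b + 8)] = (3*b^6 - 26*b^5 - 116*b^4 + 538*b^3 - 203*b^2 - 824*b + 1300)/(b^4 - 18*b^3 + 97*b^2 - 144*b + 64)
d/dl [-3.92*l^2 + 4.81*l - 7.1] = 4.81 - 7.84*l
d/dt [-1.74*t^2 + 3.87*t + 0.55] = 3.87 - 3.48*t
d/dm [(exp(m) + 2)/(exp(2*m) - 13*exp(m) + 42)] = (-(exp(m) + 2)*(2*exp(m) - 13) + exp(2*m) - 13*exp(m) + 42)*exp(m)/(exp(2*m) - 13*exp(m) + 42)^2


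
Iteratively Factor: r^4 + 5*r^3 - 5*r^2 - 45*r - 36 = (r - 3)*(r^3 + 8*r^2 + 19*r + 12) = (r - 3)*(r + 3)*(r^2 + 5*r + 4) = (r - 3)*(r + 3)*(r + 4)*(r + 1)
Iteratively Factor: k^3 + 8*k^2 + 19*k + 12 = (k + 1)*(k^2 + 7*k + 12) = (k + 1)*(k + 4)*(k + 3)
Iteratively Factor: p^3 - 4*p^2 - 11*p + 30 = (p - 2)*(p^2 - 2*p - 15) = (p - 5)*(p - 2)*(p + 3)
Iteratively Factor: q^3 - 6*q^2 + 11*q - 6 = (q - 3)*(q^2 - 3*q + 2) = (q - 3)*(q - 1)*(q - 2)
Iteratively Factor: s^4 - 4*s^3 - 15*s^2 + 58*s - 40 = (s - 2)*(s^3 - 2*s^2 - 19*s + 20) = (s - 2)*(s - 1)*(s^2 - s - 20) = (s - 2)*(s - 1)*(s + 4)*(s - 5)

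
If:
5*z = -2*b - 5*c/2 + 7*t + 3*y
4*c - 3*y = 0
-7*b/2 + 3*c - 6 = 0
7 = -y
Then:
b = -87/14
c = -21/4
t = 5*z/7 - 255/392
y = -7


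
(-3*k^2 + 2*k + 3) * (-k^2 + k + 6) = 3*k^4 - 5*k^3 - 19*k^2 + 15*k + 18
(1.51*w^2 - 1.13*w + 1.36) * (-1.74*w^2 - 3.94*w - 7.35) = -2.6274*w^4 - 3.9832*w^3 - 9.0127*w^2 + 2.9471*w - 9.996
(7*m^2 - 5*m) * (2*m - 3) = 14*m^3 - 31*m^2 + 15*m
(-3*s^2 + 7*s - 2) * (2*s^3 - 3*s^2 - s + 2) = -6*s^5 + 23*s^4 - 22*s^3 - 7*s^2 + 16*s - 4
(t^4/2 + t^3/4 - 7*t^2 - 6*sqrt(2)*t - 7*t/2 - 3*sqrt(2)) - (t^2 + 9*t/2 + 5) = t^4/2 + t^3/4 - 8*t^2 - 6*sqrt(2)*t - 8*t - 5 - 3*sqrt(2)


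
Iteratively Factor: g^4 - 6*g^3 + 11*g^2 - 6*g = (g)*(g^3 - 6*g^2 + 11*g - 6) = g*(g - 1)*(g^2 - 5*g + 6) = g*(g - 2)*(g - 1)*(g - 3)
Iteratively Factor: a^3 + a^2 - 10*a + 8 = (a - 2)*(a^2 + 3*a - 4) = (a - 2)*(a + 4)*(a - 1)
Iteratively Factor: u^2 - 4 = (u + 2)*(u - 2)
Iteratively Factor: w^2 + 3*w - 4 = (w + 4)*(w - 1)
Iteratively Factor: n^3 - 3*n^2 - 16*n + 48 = (n + 4)*(n^2 - 7*n + 12) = (n - 3)*(n + 4)*(n - 4)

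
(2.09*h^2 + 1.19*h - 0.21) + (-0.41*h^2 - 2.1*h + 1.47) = 1.68*h^2 - 0.91*h + 1.26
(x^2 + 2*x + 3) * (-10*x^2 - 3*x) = -10*x^4 - 23*x^3 - 36*x^2 - 9*x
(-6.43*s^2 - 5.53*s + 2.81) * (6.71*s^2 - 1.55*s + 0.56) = -43.1453*s^4 - 27.1398*s^3 + 23.8258*s^2 - 7.4523*s + 1.5736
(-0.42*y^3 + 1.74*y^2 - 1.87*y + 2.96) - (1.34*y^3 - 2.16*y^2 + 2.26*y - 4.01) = -1.76*y^3 + 3.9*y^2 - 4.13*y + 6.97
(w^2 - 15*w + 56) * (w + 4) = w^3 - 11*w^2 - 4*w + 224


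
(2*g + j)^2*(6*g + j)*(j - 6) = 24*g^3*j - 144*g^3 + 28*g^2*j^2 - 168*g^2*j + 10*g*j^3 - 60*g*j^2 + j^4 - 6*j^3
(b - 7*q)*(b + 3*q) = b^2 - 4*b*q - 21*q^2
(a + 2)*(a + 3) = a^2 + 5*a + 6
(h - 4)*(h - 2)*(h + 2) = h^3 - 4*h^2 - 4*h + 16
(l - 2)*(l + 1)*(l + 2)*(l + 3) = l^4 + 4*l^3 - l^2 - 16*l - 12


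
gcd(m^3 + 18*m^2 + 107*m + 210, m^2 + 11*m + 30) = m^2 + 11*m + 30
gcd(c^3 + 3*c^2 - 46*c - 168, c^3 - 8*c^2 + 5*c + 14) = c - 7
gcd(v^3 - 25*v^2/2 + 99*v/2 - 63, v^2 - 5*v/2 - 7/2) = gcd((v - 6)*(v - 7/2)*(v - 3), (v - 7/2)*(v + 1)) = v - 7/2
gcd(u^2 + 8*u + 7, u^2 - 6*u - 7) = u + 1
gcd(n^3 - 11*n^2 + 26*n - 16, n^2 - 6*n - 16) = n - 8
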